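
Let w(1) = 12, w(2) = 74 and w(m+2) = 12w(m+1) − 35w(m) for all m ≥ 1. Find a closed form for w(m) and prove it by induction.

Claim: w(m) = 7^m + 5^m.

Base cases: w(1) = 12 and 7^1 + 5^1 = 12; w(2) = 74 and 7^2 + 5^2 = 74.
Assume w(i) = 7^i + 5^i for all 1 ≤ i ≤ j, where j ≥ 2.
Then w(j+1) = 12w(j) − 35w(j−1) = 12·(7^j + 5^j) − 35·(7^{j−1} + 5^{j−1}) = (12·7 − 35)7^{j−1} + (12·5 − 35)5^{j−1} = 49·7^{j−1} + 25·5^{j−1} = 7^{j+1} + 5^{j+1}.
Hence w(m) = 7^m + 5^m for every m ≥ 1, by strong induction.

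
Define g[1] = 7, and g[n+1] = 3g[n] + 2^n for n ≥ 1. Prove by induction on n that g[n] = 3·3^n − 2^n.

Base case: g[1] = 7, and 3·3^1 − 2^1 = 9 − 2 = 7.
Assume g[k] = 3·3^k − 2^k for some k ≥ 1.
Then g[k+1] = 3g[k] + 2^k = 3·(3·3^k − 2^k) + 2^k = 3·3^{k+1} − 3·2^k + 2^k = 3·3^{k+1} − 2·2^k = 3·3^{k+1} − 2^{k+1}.
So the formula holds for k+1, and by induction g[n] = 3·3^n − 2^n for all n ≥ 1.

g[n] = 3·3^n − 2^n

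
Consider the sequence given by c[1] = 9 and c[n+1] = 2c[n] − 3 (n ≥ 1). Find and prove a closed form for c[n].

Claim: c[n] = 3·2^n + 3.

Base case: c[1] = 9, and 3·2^1 + 3 = 6 + 3 = 9.
Assume c[k] = 3·2^k + 3 for some k ≥ 1.
Then c[k+1] = 2c[k] − 3 = 2·(3·2^k + 3) − 3 = 6·2^k + 6 − 3 = 3·2^{k+1} + 3.
This completes the inductive step, so c[n] = 3·2^n + 3 for all n ≥ 1.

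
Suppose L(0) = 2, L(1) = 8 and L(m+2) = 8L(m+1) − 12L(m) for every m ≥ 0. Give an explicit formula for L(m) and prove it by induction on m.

Claim: L(m) = 6^m + 2^m.

Base cases: L(0) = 2 and 6^0 + 2^0 = 2; L(1) = 8 and 6^1 + 2^1 = 8.
Assume L(i) = 6^i + 2^i for all 0 ≤ i ≤ j, where j ≥ 1.
Then L(j+1) = 8L(j) − 12L(j−1) = 8·(6^j + 2^j) − 12·(6^{j−1} + 2^{j−1}) = (8·6 − 12)6^{j−1} + (8·2 − 12)2^{j−1} = 36·6^{j−1} + 4·2^{j−1} = 6^{j+1} + 2^{j+1}.
Hence L(m) = 6^m + 2^m for every m ≥ 0, by strong induction.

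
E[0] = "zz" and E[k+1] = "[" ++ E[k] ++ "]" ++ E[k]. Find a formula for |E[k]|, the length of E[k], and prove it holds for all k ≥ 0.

Claim: |E[k]| = 2^{k+2} − 2.

Base case: |E[0]| = 2, and 2^{0+2} − 2 = 2.
Assume |E[j]| = 2^{j+2} − 2.
Then |E[j+1]| = 1 + |E[j]| + 1 + |E[j]| = 2|E[j]| + 2 = 2(2^{j+2} − 2) + 2 = 2^{j+3} − 4 + 2 = 2^{j+3} − 2.
So the formula holds for j+1, and by induction |E[k]| = 2^{k+2} − 2 for all k ≥ 0.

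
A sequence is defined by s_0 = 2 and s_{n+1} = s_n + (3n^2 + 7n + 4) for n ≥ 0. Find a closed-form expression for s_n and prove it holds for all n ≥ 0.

Claim: s_n = n^3 + 2n^2 + n + 2.

Base case: s_0 = 2, and 0^3 + 2·0^2 + 0 + 2 = 2.
Assume s_j = j^3 + 2j^2 + j + 2.
Then s_{j+1} = s_j + (3j^2 + 7j + 4) = (j^3 + 2j^2 + j + 2) + (3j^2 + 7j + 4) = j^3 + 5j^2 + 8j + 6,
and (j+1)^3 + 2·(j+1)^2 + (j+1) + 2 = j^3 + 5j^2 + 8j + 6.
Hence s_n = n^3 + 2n^2 + n + 2 for every n ≥ 0, by induction.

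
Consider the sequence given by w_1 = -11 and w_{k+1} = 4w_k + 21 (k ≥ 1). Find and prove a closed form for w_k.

Claim: w_k = -4^k − 7.

Base case: w_1 = -11, and -4^1 − 7 = -4 − 7 = -11.
Assume w_r = -4^r − 7 for some r ≥ 1.
Then w_{r+1} = 4w_r + 21 = 4·(-4^r − 7) + 21 = -4^{r+1} − 28 + 21 = -4^{r+1} − 7.
This completes the inductive step, so w_k = -4^k − 7 for all k ≥ 1.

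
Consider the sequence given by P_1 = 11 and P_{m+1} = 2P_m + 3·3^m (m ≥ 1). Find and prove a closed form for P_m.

Claim: P_m = 2^m + 3·3^m.

Base case: P_1 = 11, and 2^1 + 3·3^1 = 2 + 9 = 11.
Assume P_k = 2^k + 3·3^k for some k ≥ 1.
Then P_{k+1} = 2P_k + 3·3^k = 2·(2^k + 3·3^k) + 3·3^k = 2^{k+1} + 6·3^k + 3·3^k = 2^{k+1} + 9·3^k = 2^{k+1} + 3·3^{k+1}.
By induction, P_m = 2^m + 3·3^m for all m ≥ 1.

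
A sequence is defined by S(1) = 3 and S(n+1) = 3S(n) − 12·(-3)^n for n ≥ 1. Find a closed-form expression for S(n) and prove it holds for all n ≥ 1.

Claim: S(n) = 3·3^n + 2·(-3)^n.

Base case: S(1) = 3, and 3·3^1 + 2·(-3)^1 = 9 − 6 = 3.
Assume S(k) = 3·3^k + 2·(-3)^k for some k ≥ 1.
Then S(k+1) = 3S(k) − 12·(-3)^k = 3·(3·3^k + 2·(-3)^k) − 12·(-3)^k = 3·3^{k+1} + 6·(-3)^k − 12·(-3)^k = 3·3^{k+1} − 6·(-3)^k = 3·3^{k+1} + 2·(-3)^{k+1}.
So the formula holds for k+1, and by induction S(n) = 3·3^n + 2·(-3)^n for all n ≥ 1.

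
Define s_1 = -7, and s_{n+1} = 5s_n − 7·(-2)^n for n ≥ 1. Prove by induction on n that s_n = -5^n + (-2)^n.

Base case: s_1 = -7, and -5^1 + (-2)^1 = -5 − 2 = -7.
Assume s_j = -5^j + (-2)^j for some j ≥ 1.
Then s_{j+1} = 5s_j − 7·(-2)^j = 5·(-5^j + (-2)^j) − 7·(-2)^j = -5^{j+1} + 5·(-2)^j − 7·(-2)^j = -5^{j+1} − 2·(-2)^j = -5^{j+1} + (-2)^{j+1}.
This completes the inductive step, so s_n = -5^n + (-2)^n for all n ≥ 1.

s_n = -5^n + (-2)^n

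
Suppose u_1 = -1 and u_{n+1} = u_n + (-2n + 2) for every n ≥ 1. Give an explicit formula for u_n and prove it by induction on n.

Claim: u_n = -n^2 + 3n − 3.

Base case: u_1 = -1, and -1^2 + 3·1 − 3 = -1.
Assume u_r = -r^2 + 3r − 3.
Then u_{r+1} = u_r + (-2r + 2) = (-r^2 + 3r − 3) + (-2r + 2) = -r^2 + r − 1,
and -(r+1)^2 + 3·(r+1) − 3 = -r^2 + r − 1.
Hence u_n = -n^2 + 3n − 3 for every n ≥ 1, by induction.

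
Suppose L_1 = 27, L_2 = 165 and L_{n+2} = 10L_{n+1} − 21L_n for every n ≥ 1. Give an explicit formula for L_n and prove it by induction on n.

Claim: L_n = 3·7^n + 2·3^n.

Base cases: L_1 = 27 and 3·7^1 + 2·3^1 = 27; L_2 = 165 and 3·7^2 + 2·3^2 = 165.
Assume L_j = 3·7^j + 2·3^j for all 1 ≤ j ≤ m, where m ≥ 2.
Then L_{m+1} = 10L_m − 21L_{m−1} = 10·(3·7^m + 2·3^m) − 21·(3·7^{m−1} + 2·3^{m−1}) = 3·(10·7 − 21)7^{m−1} + 2·(10·3 − 21)3^{m−1} = 147·7^{m−1} + 18·3^{m−1} = 3·7^{m+1} + 2·3^{m+1}.
So the formula holds for m+1, and by strong induction L_n = 3·7^n + 2·3^n for all n ≥ 1.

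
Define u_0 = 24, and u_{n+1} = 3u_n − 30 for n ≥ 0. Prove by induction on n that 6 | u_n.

Base case: u_0 = 24 = 6·4, so 6 | u_0.
Assume 6 | u_k, so u_k = 6t for some integer t.
Then u_{k+1} = 3u_k − 30 = 3·(6t) − 30 = 6(3t − 5), so 6 | u_{k+1}.
By induction, 6 | u_n for all n ≥ 0.

6 | u_n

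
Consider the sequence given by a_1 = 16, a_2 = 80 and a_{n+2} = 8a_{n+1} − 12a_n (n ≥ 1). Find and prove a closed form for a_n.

Claim: a_n = 2·6^n + 2·2^n.

Base cases: a_1 = 16 and 2·6^1 + 2·2^1 = 16; a_2 = 80 and 2·6^2 + 2·2^2 = 80.
Assume a_j = 2·6^j + 2·2^j for all 1 ≤ j ≤ k, where k ≥ 2.
Then a_{k+1} = 8a_k − 12a_{k−1} = 8·(2·6^k + 2·2^k) − 12·(2·6^{k−1} + 2·2^{k−1}) = 2·(8·6 − 12)6^{k−1} + 2·(8·2 − 12)2^{k−1} = 72·6^{k−1} + 8·2^{k−1} = 2·6^{k+1} + 2·2^{k+1}.
By strong induction, a_n = 2·6^n + 2·2^n for all n ≥ 1.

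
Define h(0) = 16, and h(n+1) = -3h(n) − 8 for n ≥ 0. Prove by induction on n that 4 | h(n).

Base case: h(0) = 16 = 4·4, so 4 | h(0).
Assume 4 | h(j), so h(j) = 4t for some integer t.
Then h(j+1) = -3h(j) − 8 = -3·(4t) − 8 = 4(-3t − 2), so 4 | h(j+1).
So the property holds for j+1, and by induction 4 | h(n) for all n ≥ 0.

4 | h(n)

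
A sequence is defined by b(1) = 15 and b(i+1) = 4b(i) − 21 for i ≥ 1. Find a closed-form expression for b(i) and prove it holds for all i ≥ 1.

Claim: b(i) = 2·4^i + 7.

Base case: b(1) = 15, and 2·4^1 + 7 = 8 + 7 = 15.
Assume b(r) = 2·4^r + 7 for some r ≥ 1.
Then b(r+1) = 4b(r) − 21 = 4·(2·4^r + 7) − 21 = 8·4^r + 28 − 21 = 2·4^{r+1} + 7.
So the formula holds for r+1, and by induction b(i) = 2·4^i + 7 for all i ≥ 1.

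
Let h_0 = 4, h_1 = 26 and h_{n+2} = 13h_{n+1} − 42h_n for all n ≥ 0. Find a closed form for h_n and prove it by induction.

Claim: h_n = 2·7^n + 2·6^n.

Base cases: h_0 = 4 and 2·7^0 + 2·6^0 = 4; h_1 = 26 and 2·7^1 + 2·6^1 = 26.
Assume h_j = 2·7^j + 2·6^j for all 0 ≤ j ≤ k, where k ≥ 1.
Then h_{k+1} = 13h_k − 42h_{k−1} = 13·(2·7^k + 2·6^k) − 42·(2·7^{k−1} + 2·6^{k−1}) = 2·(13·7 − 42)7^{k−1} + 2·(13·6 − 42)6^{k−1} = 98·7^{k−1} + 72·6^{k−1} = 2·7^{k+1} + 2·6^{k+1}.
So the formula holds for k+1, and by strong induction h_n = 2·7^n + 2·6^n for all n ≥ 0.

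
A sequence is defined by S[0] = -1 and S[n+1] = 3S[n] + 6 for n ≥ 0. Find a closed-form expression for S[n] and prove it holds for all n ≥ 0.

Claim: S[n] = 2·3^n − 3.

Base case: S[0] = -1, and 2·3^0 − 3 = 2 − 3 = -1.
Assume S[m] = 2·3^m − 3 for some m ≥ 0.
Then S[m+1] = 3S[m] + 6 = 3·(2·3^m − 3) + 6 = 6·3^m − 9 + 6 = 2·3^{m+1} − 3.
By induction, S[n] = 2·3^n − 3 for all n ≥ 0.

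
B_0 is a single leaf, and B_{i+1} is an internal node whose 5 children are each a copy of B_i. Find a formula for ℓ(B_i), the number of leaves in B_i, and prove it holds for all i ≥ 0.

Claim: ℓ(B_i) = 5^i.

Base case: ℓ(B_0) = 1, and 5^0 = 1.
Assume ℓ(B_r) = 5^r.
Then ℓ(B_{r+1}) = 5·ℓ(B_r) = 5·5^r = 5^{r+1}.
Hence ℓ(B_i) = 5^i for every i ≥ 0, by induction.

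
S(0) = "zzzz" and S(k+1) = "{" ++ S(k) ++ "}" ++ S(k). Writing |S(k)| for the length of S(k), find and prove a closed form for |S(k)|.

Claim: |S(k)| = 6·2^k − 2.

Base case: |S(0)| = 4, and 6·2^0 − 2 = 4.
Assume |S(j)| = 6·2^j − 2.
Then |S(j+1)| = 1 + |S(j)| + 1 + |S(j)| = 2|S(j)| + 2 = 2(6·2^j − 2) + 2 = 6·2^{j+1} − 4 + 2 = 6·2^{j+1} − 2.
This completes the inductive step, so |S(k)| = 6·2^k − 2 for all k ≥ 0.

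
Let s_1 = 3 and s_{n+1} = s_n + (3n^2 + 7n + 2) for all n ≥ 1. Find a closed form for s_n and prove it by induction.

Claim: s_n = n^3 + 2n^2 − n + 1.

Base case: s_1 = 3, and 1^3 + 2·1^2 − 1 + 1 = 3.
Assume s_m = m^3 + 2m^2 − m + 1.
Then s_{m+1} = s_m + (3m^2 + 7m + 2) = (m^3 + 2m^2 − m + 1) + (3m^2 + 7m + 2) = m^3 + 5m^2 + 6m + 3,
and (m+1)^3 + 2·(m+1)^2 − (m+1) + 1 = m^3 + 5m^2 + 6m + 3.
Hence s_n = n^3 + 2n^2 − n + 1 for every n ≥ 1, by induction.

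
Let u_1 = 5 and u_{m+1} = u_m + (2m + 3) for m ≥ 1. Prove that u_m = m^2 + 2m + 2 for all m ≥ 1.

Base case: u_1 = 5, and 1^2 + 2·1 + 2 = 5.
Assume u_j = j^2 + 2j + 2.
Then u_{j+1} = u_j + (2j + 3) = (j^2 + 2j + 2) + (2j + 3) = j^2 + 4j + 5,
and (j+1)^2 + 2·(j+1) + 2 = j^2 + 4j + 5.
This completes the inductive step, so u_m = m^2 + 2m + 2 for all m ≥ 1.

u_m = m^2 + 2m + 2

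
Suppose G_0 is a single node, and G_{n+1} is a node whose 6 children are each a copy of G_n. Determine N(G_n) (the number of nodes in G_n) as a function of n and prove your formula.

Claim: N(G_n) = (6^{n+1} − 1)/5.

Base case: N(G_0) = 1, and (6^{0+1} − 1)/5 = 1.
Assume N(G_r) = (6^{r+1} − 1)/5.
Then N(G_{r+1}) = 1 + 6N(G_r) = 1 + 6·(6^{r+1} − 1)/5 = 1 + (6^{r+2} − 6)/5 = (5 + 6^{r+2} − 6)/5 = (6^{r+2} − 1)/5.
By induction, N(G_n) = (6^{n+1} − 1)/5 for all n ≥ 0.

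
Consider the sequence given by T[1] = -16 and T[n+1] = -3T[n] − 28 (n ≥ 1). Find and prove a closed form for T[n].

Claim: T[n] = 3·(-3)^n − 7.

Base case: T[1] = -16, and 3·(-3)^1 − 7 = -9 − 7 = -16.
Assume T[k] = 3·(-3)^k − 7 for some k ≥ 1.
Then T[k+1] = -3T[k] − 28 = -3·(3·(-3)^k − 7) − 28 = -9·(-3)^k + 21 − 28 = 3·(-3)^{k+1} − 7.
Hence T[n] = 3·(-3)^n − 7 for every n ≥ 1, by induction.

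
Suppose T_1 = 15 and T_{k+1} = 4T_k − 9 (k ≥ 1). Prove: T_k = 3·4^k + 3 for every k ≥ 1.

Base case: T_1 = 15, and 3·4^1 + 3 = 12 + 3 = 15.
Assume T_r = 3·4^r + 3 for some r ≥ 1.
Then T_{r+1} = 4T_r − 9 = 4·(3·4^r + 3) − 9 = 12·4^r + 12 − 9 = 3·4^{r+1} + 3.
By induction, T_k = 3·4^k + 3 for all k ≥ 1.

T_k = 3·4^k + 3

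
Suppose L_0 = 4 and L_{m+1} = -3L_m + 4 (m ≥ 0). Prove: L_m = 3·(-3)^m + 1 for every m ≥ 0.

Base case: L_0 = 4, and 3·(-3)^0 + 1 = 3 + 1 = 4.
Assume L_j = 3·(-3)^j + 1 for some j ≥ 0.
Then L_{j+1} = -3L_j + 4 = -3·(3·(-3)^j + 1) + 4 = -9·(-3)^j − 3 + 4 = 3·(-3)^{j+1} + 1.
This completes the inductive step, so L_m = 3·(-3)^m + 1 for all m ≥ 0.

L_m = 3·(-3)^m + 1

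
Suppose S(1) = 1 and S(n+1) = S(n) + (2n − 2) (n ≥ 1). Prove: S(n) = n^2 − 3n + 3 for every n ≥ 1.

Base case: S(1) = 1, and 1^2 − 3·1 + 3 = 1.
Assume S(j) = j^2 − 3j + 3.
Then S(j+1) = S(j) + (2j − 2) = (j^2 − 3j + 3) + (2j − 2) = j^2 − j + 1,
and (j+1)^2 − 3·(j+1) + 3 = j^2 − j + 1.
Hence S(n) = n^2 − 3n + 3 for every n ≥ 1, by induction.

S(n) = n^2 − 3n + 3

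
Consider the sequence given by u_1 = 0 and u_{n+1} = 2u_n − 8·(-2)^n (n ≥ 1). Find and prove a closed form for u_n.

Claim: u_n = 2·2^n + 2·(-2)^n.

Base case: u_1 = 0, and 2·2^1 + 2·(-2)^1 = 4 − 4 = 0.
Assume u_m = 2·2^m + 2·(-2)^m for some m ≥ 1.
Then u_{m+1} = 2u_m − 8·(-2)^m = 2·(2·2^m + 2·(-2)^m) − 8·(-2)^m = 2·2^{m+1} + 4·(-2)^m − 8·(-2)^m = 2·2^{m+1} − 4·(-2)^m = 2·2^{m+1} + 2·(-2)^{m+1}.
By induction, u_n = 2·2^n + 2·(-2)^n for all n ≥ 1.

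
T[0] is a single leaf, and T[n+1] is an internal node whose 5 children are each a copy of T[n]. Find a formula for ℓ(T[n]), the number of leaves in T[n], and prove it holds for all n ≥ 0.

Claim: ℓ(T[n]) = 5^n.

Base case: ℓ(T[0]) = 1, and 5^0 = 1.
Assume ℓ(T[j]) = 5^j.
Then ℓ(T[j+1]) = 5·ℓ(T[j]) = 5·5^j = 5^{j+1}.
Hence ℓ(T[n]) = 5^n for every n ≥ 0, by induction.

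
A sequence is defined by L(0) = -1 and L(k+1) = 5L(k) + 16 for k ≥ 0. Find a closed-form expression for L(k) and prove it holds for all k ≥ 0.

Claim: L(k) = 3·5^k − 4.

Base case: L(0) = -1, and 3·5^0 − 4 = 3 − 4 = -1.
Assume L(r) = 3·5^r − 4 for some r ≥ 0.
Then L(r+1) = 5L(r) + 16 = 5·(3·5^r − 4) + 16 = 15·5^r − 20 + 16 = 3·5^{r+1} − 4.
By induction, L(k) = 3·5^k − 4 for all k ≥ 0.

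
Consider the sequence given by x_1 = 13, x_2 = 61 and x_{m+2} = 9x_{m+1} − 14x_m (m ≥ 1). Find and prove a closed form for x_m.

Claim: x_m = 3·2^m + 7^m.

Base cases: x_1 = 13 and 3·2^1 + 7^1 = 13; x_2 = 61 and 3·2^2 + 7^2 = 61.
Assume x_i = 3·2^i + 7^i for all 1 ≤ i ≤ j, where j ≥ 2.
Then x_{j+1} = 9x_j − 14x_{j−1} = 9·(3·2^j + 7^j) − 14·(3·2^{j−1} + 7^{j−1}) = 3·(9·2 − 14)2^{j−1} + (9·7 − 14)7^{j−1} = 12·2^{j−1} + 49·7^{j−1} = 3·2^{j+1} + 7^{j+1}.
This completes the inductive step, so x_m = 3·2^m + 7^m for all m ≥ 1.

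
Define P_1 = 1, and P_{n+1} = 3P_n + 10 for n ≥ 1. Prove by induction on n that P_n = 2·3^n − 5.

Base case: P_1 = 1, and 2·3^1 − 5 = 6 − 5 = 1.
Assume P_k = 2·3^k − 5 for some k ≥ 1.
Then P_{k+1} = 3P_k + 10 = 3·(2·3^k − 5) + 10 = 6·3^k − 15 + 10 = 2·3^{k+1} − 5.
Hence P_n = 2·3^n − 5 for every n ≥ 1, by induction.

P_n = 2·3^n − 5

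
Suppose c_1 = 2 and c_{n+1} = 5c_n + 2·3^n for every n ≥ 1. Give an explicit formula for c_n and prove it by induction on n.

Claim: c_n = 5^n − 3^n.

Base case: c_1 = 2, and 5^1 − 3^1 = 5 − 3 = 2.
Assume c_r = 5^r − 3^r for some r ≥ 1.
Then c_{r+1} = 5c_r + 2·3^r = 5·(5^r − 3^r) + 2·3^r = 5^{r+1} − 5·3^r + 2·3^r = 5^{r+1} − 3·3^r = 5^{r+1} − 3^{r+1}.
Hence c_n = 5^n − 3^n for every n ≥ 1, by induction.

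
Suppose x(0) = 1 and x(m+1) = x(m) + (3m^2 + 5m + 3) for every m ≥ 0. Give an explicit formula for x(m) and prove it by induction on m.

Claim: x(m) = m^3 + m^2 + m + 1.

Base case: x(0) = 1, and 0^3 + 0^2 + 0 + 1 = 1.
Assume x(r) = r^3 + r^2 + r + 1.
Then x(r+1) = x(r) + (3r^2 + 5r + 3) = (r^3 + r^2 + r + 1) + (3r^2 + 5r + 3) = r^3 + 4r^2 + 6r + 4,
and (r+1)^3 + (r+1)^2 + (r+1) + 1 = r^3 + 4r^2 + 6r + 4.
By induction, x(m) = m^3 + m^2 + m + 1 for all m ≥ 0.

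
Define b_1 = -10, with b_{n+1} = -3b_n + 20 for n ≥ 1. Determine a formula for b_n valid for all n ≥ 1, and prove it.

Claim: b_n = 5·(-3)^n + 5.

Base case: b_1 = -10, and 5·(-3)^1 + 5 = -15 + 5 = -10.
Assume b_r = 5·(-3)^r + 5 for some r ≥ 1.
Then b_{r+1} = -3b_r + 20 = -3·(5·(-3)^r + 5) + 20 = -15·(-3)^r − 15 + 20 = 5·(-3)^{r+1} + 5.
So the formula holds for r+1, and by induction b_n = 5·(-3)^n + 5 for all n ≥ 1.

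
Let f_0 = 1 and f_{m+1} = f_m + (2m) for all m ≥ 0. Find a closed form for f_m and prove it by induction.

Claim: f_m = m^2 − m + 1.

Base case: f_0 = 1, and 0^2 − 0 + 1 = 1.
Assume f_j = j^2 − j + 1.
Then f_{j+1} = f_j + (2j) = (j^2 − j + 1) + (2j) = j^2 + j + 1,
and (j+1)^2 − (j+1) + 1 = j^2 + j + 1.
Hence f_m = m^2 − m + 1 for every m ≥ 0, by induction.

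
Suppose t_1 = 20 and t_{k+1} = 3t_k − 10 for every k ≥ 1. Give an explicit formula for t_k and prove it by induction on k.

Claim: t_k = 5·3^k + 5.

Base case: t_1 = 20, and 5·3^1 + 5 = 15 + 5 = 20.
Assume t_r = 5·3^r + 5 for some r ≥ 1.
Then t_{r+1} = 3t_r − 10 = 3·(5·3^r + 5) − 10 = 15·3^r + 15 − 10 = 5·3^{r+1} + 5.
By induction, t_k = 5·3^k + 5 for all k ≥ 1.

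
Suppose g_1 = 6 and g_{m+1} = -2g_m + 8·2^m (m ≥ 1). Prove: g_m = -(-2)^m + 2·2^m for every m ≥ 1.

Base case: g_1 = 6, and -(-2)^1 + 2·2^1 = 2 + 4 = 6.
Assume g_r = -(-2)^r + 2·2^r for some r ≥ 1.
Then g_{r+1} = -2g_r + 8·2^r = -2·(-(-2)^r + 2·2^r) + 8·2^r = -(-2)^{r+1} − 4·2^r + 8·2^r = -(-2)^{r+1} + 4·2^r = -(-2)^{r+1} + 2·2^{r+1}.
This completes the inductive step, so g_m = -(-2)^m + 2·2^m for all m ≥ 1.

g_m = -(-2)^m + 2·2^m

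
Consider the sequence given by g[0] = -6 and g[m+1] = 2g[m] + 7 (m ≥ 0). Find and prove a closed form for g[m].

Claim: g[m] = 2^m − 7.

Base case: g[0] = -6, and 2^0 − 7 = 1 − 7 = -6.
Assume g[r] = 2^r − 7 for some r ≥ 0.
Then g[r+1] = 2g[r] + 7 = 2·(2^r − 7) + 7 = 2^{r+1} − 14 + 7 = 2^{r+1} − 7.
So the formula holds for r+1, and by induction g[m] = 2^m − 7 for all m ≥ 0.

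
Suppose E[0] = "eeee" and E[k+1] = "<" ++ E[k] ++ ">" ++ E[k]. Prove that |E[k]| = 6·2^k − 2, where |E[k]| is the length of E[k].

Base case: |E[0]| = 4, and 6·2^0 − 2 = 4.
Assume |E[m]| = 6·2^m − 2.
Then |E[m+1]| = 1 + |E[m]| + 1 + |E[m]| = 2|E[m]| + 2 = 2(6·2^m − 2) + 2 = 6·2^{m+1} − 4 + 2 = 6·2^{m+1} − 2.
Hence |E[k]| = 6·2^k − 2 for every k ≥ 0, by induction.

|E[k]| = 6·2^k − 2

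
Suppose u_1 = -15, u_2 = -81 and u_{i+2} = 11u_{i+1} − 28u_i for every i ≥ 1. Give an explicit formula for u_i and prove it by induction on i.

Claim: u_i = -7^i − 2·4^i.

Base cases: u_1 = -15 and -7^1 − 2·4^1 = -15; u_2 = -81 and -7^2 − 2·4^2 = -81.
Assume u_t = -7^t − 2·4^t for all 1 ≤ t ≤ j, where j ≥ 2.
Then u_{j+1} = 11u_j − 28u_{j−1} = 11·(-7^j − 2·4^j) − 28·(-7^{j−1} − 2·4^{j−1}) = -(11·7 − 28)7^{j−1} − 2·(11·4 − 28)4^{j−1} = -49·7^{j−1} − 32·4^{j−1} = -7^{j+1} − 2·4^{j+1}.
So the formula holds for j+1, and by strong induction u_i = -7^i − 2·4^i for all i ≥ 1.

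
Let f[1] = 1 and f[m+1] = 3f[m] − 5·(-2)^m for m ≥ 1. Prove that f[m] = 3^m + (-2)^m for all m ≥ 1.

Base case: f[1] = 1, and 3^1 + (-2)^1 = 3 − 2 = 1.
Assume f[j] = 3^j + (-2)^j for some j ≥ 1.
Then f[j+1] = 3f[j] − 5·(-2)^j = 3·(3^j + (-2)^j) − 5·(-2)^j = 3^{j+1} + 3·(-2)^j − 5·(-2)^j = 3^{j+1} − 2·(-2)^j = 3^{j+1} + (-2)^{j+1}.
This completes the inductive step, so f[m] = 3^m + (-2)^m for all m ≥ 1.

f[m] = 3^m + (-2)^m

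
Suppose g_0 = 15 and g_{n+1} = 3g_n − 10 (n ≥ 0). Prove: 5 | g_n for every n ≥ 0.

Base case: g_0 = 15 = 5·3, so 5 | g_0.
Assume 5 | g_r, so g_r = 5t for some integer t.
Then g_{r+1} = 3g_r − 10 = 3·(5t) − 10 = 5(3t − 2), so 5 | g_{r+1}.
By induction, 5 | g_n for all n ≥ 0.

5 | g_n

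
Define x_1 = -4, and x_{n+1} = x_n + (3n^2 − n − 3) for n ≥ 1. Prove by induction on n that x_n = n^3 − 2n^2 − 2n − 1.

Base case: x_1 = -4, and 1^3 − 2·1^2 − 2·1 − 1 = -4.
Assume x_m = m^3 − 2m^2 − 2m − 1.
Then x_{m+1} = x_m + (3m^2 − m − 3) = (m^3 − 2m^2 − 2m − 1) + (3m^2 − m − 3) = m^3 + m^2 − 3m − 4,
and (m+1)^3 − 2·(m+1)^2 − 2·(m+1) − 1 = m^3 + m^2 − 3m − 4.
By induction, x_n = n^3 − 2n^2 − 2n − 1 for all n ≥ 1.

x_n = n^3 − 2n^2 − 2n − 1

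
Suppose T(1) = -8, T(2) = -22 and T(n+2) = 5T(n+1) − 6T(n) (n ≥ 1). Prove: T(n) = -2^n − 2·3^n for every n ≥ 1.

Base cases: T(1) = -8 and -2^1 − 2·3^1 = -8; T(2) = -22 and -2^2 − 2·3^2 = -22.
Assume T(j) = -2^j − 2·3^j for all 1 ≤ j ≤ k, where k ≥ 2.
Then T(k+1) = 5T(k) − 6T(k−1) = 5·(-2^k − 2·3^k) − 6·(-2^{k−1} − 2·3^{k−1}) = -(5·2 − 6)2^{k−1} − 2·(5·3 − 6)3^{k−1} = -4·2^{k−1} − 18·3^{k−1} = -2^{k+1} − 2·3^{k+1}.
This completes the inductive step, so T(n) = -2^n − 2·3^n for all n ≥ 1.

T(n) = -2^n − 2·3^n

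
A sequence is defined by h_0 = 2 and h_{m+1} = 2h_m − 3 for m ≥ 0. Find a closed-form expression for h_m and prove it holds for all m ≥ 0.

Claim: h_m = -2^m + 3.

Base case: h_0 = 2, and -2^0 + 3 = -1 + 3 = 2.
Assume h_j = -2^j + 3 for some j ≥ 0.
Then h_{j+1} = 2h_j − 3 = 2·(-2^j + 3) − 3 = -2^{j+1} + 6 − 3 = -2^{j+1} + 3.
So the formula holds for j+1, and by induction h_m = -2^m + 3 for all m ≥ 0.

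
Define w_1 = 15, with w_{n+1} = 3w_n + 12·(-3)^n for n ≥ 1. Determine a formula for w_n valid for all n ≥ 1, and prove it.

Claim: w_n = 3·3^n − 2·(-3)^n.

Base case: w_1 = 15, and 3·3^1 − 2·(-3)^1 = 9 + 6 = 15.
Assume w_k = 3·3^k − 2·(-3)^k for some k ≥ 1.
Then w_{k+1} = 3w_k + 12·(-3)^k = 3·(3·3^k − 2·(-3)^k) + 12·(-3)^k = 3·3^{k+1} − 6·(-3)^k + 12·(-3)^k = 3·3^{k+1} + 6·(-3)^k = 3·3^{k+1} − 2·(-3)^{k+1}.
So the formula holds for k+1, and by induction w_n = 3·3^n − 2·(-3)^n for all n ≥ 1.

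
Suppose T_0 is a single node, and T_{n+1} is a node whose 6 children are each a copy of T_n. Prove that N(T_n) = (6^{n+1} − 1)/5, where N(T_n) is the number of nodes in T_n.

Base case: N(T_0) = 1, and (6^{0+1} − 1)/5 = 1.
Assume N(T_r) = (6^{r+1} − 1)/5.
Then N(T_{r+1}) = 1 + 6N(T_r) = 1 + 6·(6^{r+1} − 1)/5 = 1 + (6^{r+2} − 6)/5 = (5 + 6^{r+2} − 6)/5 = (6^{r+2} − 1)/5.
Hence N(T_n) = (6^{n+1} − 1)/5 for every n ≥ 0, by induction.

N(T_n) = (6^{n+1} − 1)/5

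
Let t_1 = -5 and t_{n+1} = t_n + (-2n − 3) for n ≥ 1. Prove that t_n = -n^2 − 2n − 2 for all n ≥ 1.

Base case: t_1 = -5, and -1^2 − 2·1 − 2 = -5.
Assume t_j = -j^2 − 2j − 2.
Then t_{j+1} = t_j + (-2j − 3) = (-j^2 − 2j − 2) + (-2j − 3) = -j^2 − 4j − 5,
and -(j+1)^2 − 2·(j+1) − 2 = -j^2 − 4j − 5.
By induction, t_n = -n^2 − 2n − 2 for all n ≥ 1.

t_n = -n^2 − 2n − 2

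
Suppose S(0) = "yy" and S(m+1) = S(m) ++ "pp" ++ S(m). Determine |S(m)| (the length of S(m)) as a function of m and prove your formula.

Claim: |S(m)| = 2^{m+2} − 2.

Base case: |S(0)| = 2, and 2^{0+2} − 2 = 2.
Assume |S(r)| = 2^{r+2} − 2.
Then |S(r+1)| = |S(r)| + 2 + |S(r)| = 2|S(r)| + 2 = 2(2^{r+2} − 2) + 2 = 2^{r+3} − 4 + 2 = 2^{r+3} − 2.
This completes the inductive step, so |S(m)| = 2^{m+2} − 2 for all m ≥ 0.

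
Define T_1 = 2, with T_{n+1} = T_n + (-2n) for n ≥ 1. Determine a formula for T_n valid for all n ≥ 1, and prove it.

Claim: T_n = -n^2 + n + 2.

Base case: T_1 = 2, and -1^2 + 1 + 2 = 2.
Assume T_r = -r^2 + r + 2.
Then T_{r+1} = T_r + (-2r) = (-r^2 + r + 2) + (-2r) = -r^2 − r + 2,
and -(r+1)^2 + (r+1) + 2 = -r^2 − r + 2.
Hence T_n = -n^2 + n + 2 for every n ≥ 1, by induction.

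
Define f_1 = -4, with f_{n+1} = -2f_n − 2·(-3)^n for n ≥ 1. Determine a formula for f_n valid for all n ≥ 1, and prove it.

Claim: f_n = -(-2)^n + 2·(-3)^n.

Base case: f_1 = -4, and -(-2)^1 + 2·(-3)^1 = 2 − 6 = -4.
Assume f_r = -(-2)^r + 2·(-3)^r for some r ≥ 1.
Then f_{r+1} = -2f_r − 2·(-3)^r = -2·(-(-2)^r + 2·(-3)^r) − 2·(-3)^r = -(-2)^{r+1} − 4·(-3)^r − 2·(-3)^r = -(-2)^{r+1} − 6·(-3)^r = -(-2)^{r+1} + 2·(-3)^{r+1}.
Hence f_n = -(-2)^n + 2·(-3)^n for every n ≥ 1, by induction.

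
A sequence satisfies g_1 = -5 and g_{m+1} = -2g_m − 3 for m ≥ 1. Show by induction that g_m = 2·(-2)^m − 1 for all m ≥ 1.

Base case: g_1 = -5, and 2·(-2)^1 − 1 = -4 − 1 = -5.
Assume g_k = 2·(-2)^k − 1 for some k ≥ 1.
Then g_{k+1} = -2g_k − 3 = -2·(2·(-2)^k − 1) − 3 = -4·(-2)^k + 2 − 3 = 2·(-2)^{k+1} − 1.
Hence g_m = 2·(-2)^m − 1 for every m ≥ 1, by induction.

g_m = 2·(-2)^m − 1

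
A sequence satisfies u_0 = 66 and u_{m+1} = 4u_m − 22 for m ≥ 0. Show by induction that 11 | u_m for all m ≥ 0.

Base case: u_0 = 66 = 11·6, so 11 | u_0.
Assume 11 | u_r, so u_r = 11t for some integer t.
Then u_{r+1} = 4u_r − 22 = 4·(11t) − 22 = 11(4t − 2), so 11 | u_{r+1}.
So the property holds for r+1, and by induction 11 | u_m for all m ≥ 0.

11 | u_m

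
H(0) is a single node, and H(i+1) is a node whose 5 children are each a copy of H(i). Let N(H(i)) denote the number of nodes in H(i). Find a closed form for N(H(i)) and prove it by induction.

Claim: N(H(i)) = (5^{i+1} − 1)/4.

Base case: N(H(0)) = 1, and (5^{0+1} − 1)/4 = 1.
Assume N(H(r)) = (5^{r+1} − 1)/4.
Then N(H(r+1)) = 1 + 5N(H(r)) = 1 + 5·(5^{r+1} − 1)/4 = 1 + (5^{r+2} − 5)/4 = (4 + 5^{r+2} − 5)/4 = (5^{r+2} − 1)/4.
By induction, N(H(i)) = (5^{i+1} − 1)/4 for all i ≥ 0.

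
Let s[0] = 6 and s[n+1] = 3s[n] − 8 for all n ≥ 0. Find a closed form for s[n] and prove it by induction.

Claim: s[n] = 2·3^n + 4.

Base case: s[0] = 6, and 2·3^0 + 4 = 2 + 4 = 6.
Assume s[k] = 2·3^k + 4 for some k ≥ 0.
Then s[k+1] = 3s[k] − 8 = 3·(2·3^k + 4) − 8 = 6·3^k + 12 − 8 = 2·3^{k+1} + 4.
By induction, s[n] = 2·3^n + 4 for all n ≥ 0.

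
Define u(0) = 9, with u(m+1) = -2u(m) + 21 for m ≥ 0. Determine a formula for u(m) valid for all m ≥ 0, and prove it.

Claim: u(m) = 2·(-2)^m + 7.

Base case: u(0) = 9, and 2·(-2)^0 + 7 = 2 + 7 = 9.
Assume u(k) = 2·(-2)^k + 7 for some k ≥ 0.
Then u(k+1) = -2u(k) + 21 = -2·(2·(-2)^k + 7) + 21 = -4·(-2)^k − 14 + 21 = 2·(-2)^{k+1} + 7.
This completes the inductive step, so u(m) = 2·(-2)^m + 7 for all m ≥ 0.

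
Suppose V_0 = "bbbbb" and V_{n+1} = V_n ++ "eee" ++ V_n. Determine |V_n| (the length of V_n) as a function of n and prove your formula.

Claim: |V_n| = 2^{n+3} − 3.

Base case: |V_0| = 5, and 2^{0+3} − 3 = 5.
Assume |V_j| = 2^{j+3} − 3.
Then |V_{j+1}| = |V_j| + 3 + |V_j| = 2|V_j| + 3 = 2(2^{j+3} − 3) + 3 = 2^{j+1+3} − 6 + 3 = 2^{j+1+3} − 3.
This completes the inductive step, so |V_n| = 2^{n+3} − 3 for all n ≥ 0.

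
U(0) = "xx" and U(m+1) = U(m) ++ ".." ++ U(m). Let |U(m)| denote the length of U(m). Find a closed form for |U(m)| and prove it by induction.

Claim: |U(m)| = 2^{m+2} − 2.

Base case: |U(0)| = 2, and 2^{0+2} − 2 = 2.
Assume |U(k)| = 2^{k+2} − 2.
Then |U(k+1)| = |U(k)| + 2 + |U(k)| = 2|U(k)| + 2 = 2(2^{k+2} − 2) + 2 = 2^{k+3} − 4 + 2 = 2^{k+3} − 2.
By induction, |U(m)| = 2^{m+2} − 2 for all m ≥ 0.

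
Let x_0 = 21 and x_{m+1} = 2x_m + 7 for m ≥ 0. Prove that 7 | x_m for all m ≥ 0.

Base case: x_0 = 21 = 7·3, so 7 | x_0.
Assume 7 | x_k, so x_k = 7t for some integer t.
Then x_{k+1} = 2x_k + 7 = 2·(7t) + 7 = 7(2t + 1), so 7 | x_{k+1}.
By induction, 7 | x_m for all m ≥ 0.

7 | x_m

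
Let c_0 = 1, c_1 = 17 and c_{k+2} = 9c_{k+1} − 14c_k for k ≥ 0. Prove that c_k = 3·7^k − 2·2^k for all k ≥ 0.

Base cases: c_0 = 1 and 3·7^0 − 2·2^0 = 1; c_1 = 17 and 3·7^1 − 2·2^1 = 17.
Assume c_j = 3·7^j − 2·2^j for all 0 ≤ j ≤ m, where m ≥ 1.
Then c_{m+1} = 9c_m − 14c_{m−1} = 9·(3·7^m − 2·2^m) − 14·(3·7^{m−1} − 2·2^{m−1}) = 3·(9·7 − 14)7^{m−1} − 2·(9·2 − 14)2^{m−1} = 147·7^{m−1} − 8·2^{m−1} = 3·7^{m+1} − 2·2^{m+1}.
This completes the inductive step, so c_k = 3·7^k − 2·2^k for all k ≥ 0.

c_k = 3·7^k − 2·2^k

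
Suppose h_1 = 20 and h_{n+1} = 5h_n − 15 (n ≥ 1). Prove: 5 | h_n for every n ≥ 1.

Base case: h_1 = 20 = 5·4, so 5 | h_1.
Assume 5 | h_k, so h_k = 5t for some integer t.
Then h_{k+1} = 5h_k − 15 = 5·(5t) − 15 = 5(5t − 3), so 5 | h_{k+1}.
So the property holds for k+1, and by induction 5 | h_n for all n ≥ 1.

5 | h_n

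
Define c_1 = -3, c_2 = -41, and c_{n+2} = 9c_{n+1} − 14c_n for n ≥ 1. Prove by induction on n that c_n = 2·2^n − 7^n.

Base cases: c_1 = -3 and 2·2^1 − 7^1 = -3; c_2 = -41 and 2·2^2 − 7^2 = -41.
Assume c_j = 2·2^j − 7^j for all 1 ≤ j ≤ k, where k ≥ 2.
Then c_{k+1} = 9c_k − 14c_{k−1} = 9·(2·2^k − 7^k) − 14·(2·2^{k−1} − 7^{k−1}) = 2·(9·2 − 14)2^{k−1} − (9·7 − 14)7^{k−1} = 8·2^{k−1} − 49·7^{k−1} = 2·2^{k+1} − 7^{k+1}.
By strong induction, c_n = 2·2^n − 7^n for all n ≥ 1.

c_n = 2·2^n − 7^n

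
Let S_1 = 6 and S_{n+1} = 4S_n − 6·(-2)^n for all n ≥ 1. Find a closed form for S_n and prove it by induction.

Claim: S_n = 2·4^n + (-2)^n.

Base case: S_1 = 6, and 2·4^1 + (-2)^1 = 8 − 2 = 6.
Assume S_m = 2·4^m + (-2)^m for some m ≥ 1.
Then S_{m+1} = 4S_m − 6·(-2)^m = 4·(2·4^m + (-2)^m) − 6·(-2)^m = 2·4^{m+1} + 4·(-2)^m − 6·(-2)^m = 2·4^{m+1} − 2·(-2)^m = 2·4^{m+1} + (-2)^{m+1}.
By induction, S_n = 2·4^n + (-2)^n for all n ≥ 1.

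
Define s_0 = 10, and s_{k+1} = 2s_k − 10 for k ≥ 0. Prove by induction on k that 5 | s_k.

Base case: s_0 = 10 = 5·2, so 5 | s_0.
Assume 5 | s_m, so s_m = 5t for some integer t.
Then s_{m+1} = 2s_m − 10 = 2·(5t) − 10 = 5(2t − 2), so 5 | s_{m+1}.
So the property holds for m+1, and by induction 5 | s_k for all k ≥ 0.

5 | s_k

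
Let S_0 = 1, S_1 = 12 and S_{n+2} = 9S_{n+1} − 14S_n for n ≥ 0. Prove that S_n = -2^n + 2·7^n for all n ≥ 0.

Base cases: S_0 = 1 and -2^0 + 2·7^0 = 1; S_1 = 12 and -2^1 + 2·7^1 = 12.
Assume S_i = -2^i + 2·7^i for all 0 ≤ i ≤ j, where j ≥ 1.
Then S_{j+1} = 9S_j − 14S_{j−1} = 9·(-2^j + 2·7^j) − 14·(-2^{j−1} + 2·7^{j−1}) = -(9·2 − 14)2^{j−1} + 2·(9·7 − 14)7^{j−1} = -4·2^{j−1} + 98·7^{j−1} = -2^{j+1} + 2·7^{j+1}.
By strong induction, S_n = -2^n + 2·7^n for all n ≥ 0.

S_n = -2^n + 2·7^n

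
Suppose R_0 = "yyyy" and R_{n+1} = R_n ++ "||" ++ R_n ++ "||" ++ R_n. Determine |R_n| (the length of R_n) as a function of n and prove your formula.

Claim: |R_n| = 6·3^n − 2.

Base case: |R_0| = 4, and 6·3^0 − 2 = 4.
Assume |R_m| = 6·3^m − 2.
Then |R_{m+1}| = 3|R_m| + 4 = 3(6·3^m − 2) + 4 = 6·3^{m+1} − 6 + 4 = 6·3^{m+1} − 2.
By induction, |R_n| = 6·3^n − 2 for all n ≥ 0.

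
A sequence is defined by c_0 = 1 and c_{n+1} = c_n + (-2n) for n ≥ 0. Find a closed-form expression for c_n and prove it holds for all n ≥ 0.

Claim: c_n = -n^2 + n + 1.

Base case: c_0 = 1, and -0^2 + 0 + 1 = 1.
Assume c_r = -r^2 + r + 1.
Then c_{r+1} = c_r + (-2r) = (-r^2 + r + 1) + (-2r) = -r^2 − r + 1,
and -(r+1)^2 + (r+1) + 1 = -r^2 − r + 1.
By induction, c_n = -n^2 + n + 1 for all n ≥ 0.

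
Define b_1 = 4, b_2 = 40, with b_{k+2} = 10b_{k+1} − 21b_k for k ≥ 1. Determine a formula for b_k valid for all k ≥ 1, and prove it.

Claim: b_k = 7^k − 3^k.

Base cases: b_1 = 4 and 7^1 − 3^1 = 4; b_2 = 40 and 7^2 − 3^2 = 40.
Assume b_j = 7^j − 3^j for all 1 ≤ j ≤ r, where r ≥ 2.
Then b_{r+1} = 10b_r − 21b_{r−1} = 10·(7^r − 3^r) − 21·(7^{r−1} − 3^{r−1}) = (10·7 − 21)7^{r−1} − (10·3 − 21)3^{r−1} = 49·7^{r−1} − 9·3^{r−1} = 7^{r+1} − 3^{r+1}.
So the formula holds for r+1, and by strong induction b_k = 7^k − 3^k for all k ≥ 1.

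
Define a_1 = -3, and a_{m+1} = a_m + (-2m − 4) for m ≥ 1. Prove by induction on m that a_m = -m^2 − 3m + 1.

Base case: a_1 = -3, and -1^2 − 3·1 + 1 = -3.
Assume a_r = -r^2 − 3r + 1.
Then a_{r+1} = a_r + (-2r − 4) = (-r^2 − 3r + 1) + (-2r − 4) = -r^2 − 5r − 3,
and -(r+1)^2 − 3·(r+1) + 1 = -r^2 − 5r − 3.
This completes the inductive step, so a_m = -m^2 − 3m + 1 for all m ≥ 1.

a_m = -m^2 − 3m + 1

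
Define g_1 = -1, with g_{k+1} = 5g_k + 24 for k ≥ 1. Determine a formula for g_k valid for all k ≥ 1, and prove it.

Claim: g_k = 5^k − 6.

Base case: g_1 = -1, and 5^1 − 6 = 5 − 6 = -1.
Assume g_j = 5^j − 6 for some j ≥ 1.
Then g_{j+1} = 5g_j + 24 = 5·(5^j − 6) + 24 = 5^{j+1} − 30 + 24 = 5^{j+1} − 6.
This completes the inductive step, so g_k = 5^k − 6 for all k ≥ 1.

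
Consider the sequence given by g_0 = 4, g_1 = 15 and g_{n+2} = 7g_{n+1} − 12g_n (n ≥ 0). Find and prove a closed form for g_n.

Claim: g_n = 3·4^n + 3^n.

Base cases: g_0 = 4 and 3·4^0 + 3^0 = 4; g_1 = 15 and 3·4^1 + 3^1 = 15.
Assume g_j = 3·4^j + 3^j for all 0 ≤ j ≤ k, where k ≥ 1.
Then g_{k+1} = 7g_k − 12g_{k−1} = 7·(3·4^k + 3^k) − 12·(3·4^{k−1} + 3^{k−1}) = 3·(7·4 − 12)4^{k−1} + (7·3 − 12)3^{k−1} = 48·4^{k−1} + 9·3^{k−1} = 3·4^{k+1} + 3^{k+1}.
By strong induction, g_n = 3·4^n + 3^n for all n ≥ 0.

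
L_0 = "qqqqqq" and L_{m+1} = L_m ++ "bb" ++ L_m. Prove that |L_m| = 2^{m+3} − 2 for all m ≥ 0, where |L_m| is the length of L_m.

Base case: |L_0| = 6, and 2^{0+3} − 2 = 6.
Assume |L_r| = 2^{r+3} − 2.
Then |L_{r+1}| = |L_r| + 2 + |L_r| = 2|L_r| + 2 = 2(2^{r+3} − 2) + 2 = 2^{r+1+3} − 4 + 2 = 2^{r+1+3} − 2.
So the formula holds for r+1, and by induction |L_m| = 2^{m+3} − 2 for all m ≥ 0.

|L_m| = 2^{m+3} − 2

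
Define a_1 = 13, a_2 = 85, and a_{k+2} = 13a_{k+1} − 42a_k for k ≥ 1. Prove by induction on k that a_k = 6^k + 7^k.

Base cases: a_1 = 13 and 6^1 + 7^1 = 13; a_2 = 85 and 6^2 + 7^2 = 85.
Assume a_i = 6^i + 7^i for all 1 ≤ i ≤ j, where j ≥ 2.
Then a_{j+1} = 13a_j − 42a_{j−1} = 13·(6^j + 7^j) − 42·(6^{j−1} + 7^{j−1}) = (13·6 − 42)6^{j−1} + (13·7 − 42)7^{j−1} = 36·6^{j−1} + 49·7^{j−1} = 6^{j+1} + 7^{j+1}.
So the formula holds for j+1, and by strong induction a_k = 6^k + 7^k for all k ≥ 1.

a_k = 6^k + 7^k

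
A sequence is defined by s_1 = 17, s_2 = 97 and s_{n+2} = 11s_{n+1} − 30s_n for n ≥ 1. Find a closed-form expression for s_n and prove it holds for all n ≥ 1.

Claim: s_n = 5^n + 2·6^n.

Base cases: s_1 = 17 and 5^1 + 2·6^1 = 17; s_2 = 97 and 5^2 + 2·6^2 = 97.
Assume s_j = 5^j + 2·6^j for all 1 ≤ j ≤ m, where m ≥ 2.
Then s_{m+1} = 11s_m − 30s_{m−1} = 11·(5^m + 2·6^m) − 30·(5^{m−1} + 2·6^{m−1}) = (11·5 − 30)5^{m−1} + 2·(11·6 − 30)6^{m−1} = 25·5^{m−1} + 72·6^{m−1} = 5^{m+1} + 2·6^{m+1}.
Hence s_n = 5^n + 2·6^n for every n ≥ 1, by strong induction.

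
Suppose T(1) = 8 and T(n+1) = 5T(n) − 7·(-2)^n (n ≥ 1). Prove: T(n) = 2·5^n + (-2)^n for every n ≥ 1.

Base case: T(1) = 8, and 2·5^1 + (-2)^1 = 10 − 2 = 8.
Assume T(r) = 2·5^r + (-2)^r for some r ≥ 1.
Then T(r+1) = 5T(r) − 7·(-2)^r = 5·(2·5^r + (-2)^r) − 7·(-2)^r = 2·5^{r+1} + 5·(-2)^r − 7·(-2)^r = 2·5^{r+1} − 2·(-2)^r = 2·5^{r+1} + (-2)^{r+1}.
Hence T(n) = 2·5^n + (-2)^n for every n ≥ 1, by induction.

T(n) = 2·5^n + (-2)^n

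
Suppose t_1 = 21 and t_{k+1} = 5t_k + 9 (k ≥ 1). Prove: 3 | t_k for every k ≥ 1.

Base case: t_1 = 21 = 3·7, so 3 | t_1.
Assume 3 | t_m, so t_m = 3s for some integer s.
Then t_{m+1} = 5t_m + 9 = 5·(3s) + 9 = 3(5s + 3), so 3 | t_{m+1}.
By induction, 3 | t_k for all k ≥ 1.

3 | t_k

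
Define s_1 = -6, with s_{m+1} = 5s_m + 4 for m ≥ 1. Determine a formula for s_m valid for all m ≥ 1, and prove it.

Claim: s_m = -5^m − 1.

Base case: s_1 = -6, and -5^1 − 1 = -5 − 1 = -6.
Assume s_r = -5^r − 1 for some r ≥ 1.
Then s_{r+1} = 5s_r + 4 = 5·(-5^r − 1) + 4 = -5^{r+1} − 5 + 4 = -5^{r+1} − 1.
By induction, s_m = -5^m − 1 for all m ≥ 1.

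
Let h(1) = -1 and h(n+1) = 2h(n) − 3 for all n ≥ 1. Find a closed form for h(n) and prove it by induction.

Claim: h(n) = -2^{n+1} + 3.

Base case: h(1) = -1, and -2^{1+1} + 3 = -4 + 3 = -1.
Assume h(r) = -2^{r+1} + 3 for some r ≥ 1.
Then h(r+1) = 2h(r) − 3 = 2·(-2^{r+1} + 3) − 3 = -2^{r+2} + 6 − 3 = -2^{r+2} + 3.
So the formula holds for r+1, and by induction h(n) = -2^{n+1} + 3 for all n ≥ 1.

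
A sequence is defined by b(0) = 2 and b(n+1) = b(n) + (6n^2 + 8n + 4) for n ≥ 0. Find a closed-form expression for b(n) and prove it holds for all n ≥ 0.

Claim: b(n) = 2n^3 + n^2 + n + 2.

Base case: b(0) = 2, and 2·0^3 + 0^2 + 0 + 2 = 2.
Assume b(r) = 2r^3 + r^2 + r + 2.
Then b(r+1) = b(r) + (6r^2 + 8r + 4) = (2r^3 + r^2 + r + 2) + (6r^2 + 8r + 4) = 2r^3 + 7r^2 + 9r + 6,
and 2·(r+1)^3 + (r+1)^2 + (r+1) + 2 = 2r^3 + 7r^2 + 9r + 6.
This completes the inductive step, so b(n) = 2n^3 + n^2 + n + 2 for all n ≥ 0.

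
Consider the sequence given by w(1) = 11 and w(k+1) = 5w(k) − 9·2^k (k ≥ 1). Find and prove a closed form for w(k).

Claim: w(k) = 5^k + 3·2^k.

Base case: w(1) = 11, and 5^1 + 3·2^1 = 5 + 6 = 11.
Assume w(j) = 5^j + 3·2^j for some j ≥ 1.
Then w(j+1) = 5w(j) − 9·2^j = 5·(5^j + 3·2^j) − 9·2^j = 5^{j+1} + 15·2^j − 9·2^j = 5^{j+1} + 6·2^j = 5^{j+1} + 3·2^{j+1}.
This completes the inductive step, so w(k) = 5^k + 3·2^k for all k ≥ 1.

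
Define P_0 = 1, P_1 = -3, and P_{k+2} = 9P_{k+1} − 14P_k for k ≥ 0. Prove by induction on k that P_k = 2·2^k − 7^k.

Base cases: P_0 = 1 and 2·2^0 − 7^0 = 1; P_1 = -3 and 2·2^1 − 7^1 = -3.
Assume P_j = 2·2^j − 7^j for all 0 ≤ j ≤ r, where r ≥ 1.
Then P_{r+1} = 9P_r − 14P_{r−1} = 9·(2·2^r − 7^r) − 14·(2·2^{r−1} − 7^{r−1}) = 2·(9·2 − 14)2^{r−1} − (9·7 − 14)7^{r−1} = 8·2^{r−1} − 49·7^{r−1} = 2·2^{r+1} − 7^{r+1}.
This completes the inductive step, so P_k = 2·2^k − 7^k for all k ≥ 0.

P_k = 2·2^k − 7^k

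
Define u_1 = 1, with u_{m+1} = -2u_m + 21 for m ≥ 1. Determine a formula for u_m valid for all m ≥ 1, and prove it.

Claim: u_m = 3·(-2)^m + 7.

Base case: u_1 = 1, and 3·(-2)^1 + 7 = -6 + 7 = 1.
Assume u_r = 3·(-2)^r + 7 for some r ≥ 1.
Then u_{r+1} = -2u_r + 21 = -2·(3·(-2)^r + 7) + 21 = -6·(-2)^r − 14 + 21 = 3·(-2)^{r+1} + 7.
So the formula holds for r+1, and by induction u_m = 3·(-2)^m + 7 for all m ≥ 1.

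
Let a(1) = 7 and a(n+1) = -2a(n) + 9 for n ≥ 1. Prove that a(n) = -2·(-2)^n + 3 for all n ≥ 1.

Base case: a(1) = 7, and -2·(-2)^1 + 3 = 4 + 3 = 7.
Assume a(m) = -2·(-2)^m + 3 for some m ≥ 1.
Then a(m+1) = -2a(m) + 9 = -2·(-2·(-2)^m + 3) + 9 = 4·(-2)^m − 6 + 9 = -2·(-2)^{m+1} + 3.
Hence a(n) = -2·(-2)^n + 3 for every n ≥ 1, by induction.

a(n) = -2·(-2)^n + 3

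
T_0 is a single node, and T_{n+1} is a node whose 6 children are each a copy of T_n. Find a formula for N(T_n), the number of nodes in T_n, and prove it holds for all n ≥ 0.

Claim: N(T_n) = (6^{n+1} − 1)/5.

Base case: N(T_0) = 1, and (6^{0+1} − 1)/5 = 1.
Assume N(T_m) = (6^{m+1} − 1)/5.
Then N(T_{m+1}) = 1 + 6N(T_m) = 1 + 6·(6^{m+1} − 1)/5 = 1 + (6^{m+2} − 6)/5 = (5 + 6^{m+2} − 6)/5 = (6^{m+2} − 1)/5.
Hence N(T_n) = (6^{n+1} − 1)/5 for every n ≥ 0, by induction.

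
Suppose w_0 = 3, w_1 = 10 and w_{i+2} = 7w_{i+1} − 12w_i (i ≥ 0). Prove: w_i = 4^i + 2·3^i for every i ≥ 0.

Base cases: w_0 = 3 and 4^0 + 2·3^0 = 3; w_1 = 10 and 4^1 + 2·3^1 = 10.
Assume w_t = 4^t + 2·3^t for all 0 ≤ t ≤ j, where j ≥ 1.
Then w_{j+1} = 7w_j − 12w_{j−1} = 7·(4^j + 2·3^j) − 12·(4^{j−1} + 2·3^{j−1}) = (7·4 − 12)4^{j−1} + 2·(7·3 − 12)3^{j−1} = 16·4^{j−1} + 18·3^{j−1} = 4^{j+1} + 2·3^{j+1}.
So the formula holds for j+1, and by strong induction w_i = 4^i + 2·3^i for all i ≥ 0.

w_i = 4^i + 2·3^i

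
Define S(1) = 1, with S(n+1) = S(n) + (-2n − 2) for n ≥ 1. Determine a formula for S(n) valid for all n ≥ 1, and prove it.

Claim: S(n) = -n^2 − n + 3.

Base case: S(1) = 1, and -1^2 − 1 + 3 = 1.
Assume S(j) = -j^2 − j + 3.
Then S(j+1) = S(j) + (-2j − 2) = (-j^2 − j + 3) + (-2j − 2) = -j^2 − 3j + 1,
and -(j+1)^2 − (j+1) + 3 = -j^2 − 3j + 1.
Hence S(n) = -n^2 − n + 3 for every n ≥ 1, by induction.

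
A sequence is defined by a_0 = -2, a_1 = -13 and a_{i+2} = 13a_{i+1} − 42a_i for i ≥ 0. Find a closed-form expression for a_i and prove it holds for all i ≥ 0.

Claim: a_i = -6^i − 7^i.

Base cases: a_0 = -2 and -6^0 − 7^0 = -2; a_1 = -13 and -6^1 − 7^1 = -13.
Assume a_j = -6^j − 7^j for all 0 ≤ j ≤ r, where r ≥ 1.
Then a_{r+1} = 13a_r − 42a_{r−1} = 13·(-6^r − 7^r) − 42·(-6^{r−1} − 7^{r−1}) = -(13·6 − 42)6^{r−1} − (13·7 − 42)7^{r−1} = -36·6^{r−1} − 49·7^{r−1} = -6^{r+1} − 7^{r+1}.
Hence a_i = -6^i − 7^i for every i ≥ 0, by strong induction.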